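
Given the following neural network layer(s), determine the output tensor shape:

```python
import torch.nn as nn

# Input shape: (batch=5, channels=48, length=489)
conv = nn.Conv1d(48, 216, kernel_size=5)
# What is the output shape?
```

Input: (5, 48, 489) -> Output: (5, 216, 485)

Answer: (5, 216, 485)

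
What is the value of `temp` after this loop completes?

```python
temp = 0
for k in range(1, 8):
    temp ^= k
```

XOR of 1 to 7
`temp` takes the values: 0 → 1 → 3 → 0 → 4 → 1 → 7 → 0

Answer: 0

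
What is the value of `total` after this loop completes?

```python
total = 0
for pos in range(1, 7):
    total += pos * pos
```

Sum of squares 1² to 6² = 91
`total` takes the values: 0 → 1 → 5 → 14 → 30 → 55 → 91

Answer: 91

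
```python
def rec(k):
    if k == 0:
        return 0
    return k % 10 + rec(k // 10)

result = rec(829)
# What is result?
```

Sum of digits of 829: 9 + 2 + 8 = 19

Answer: 19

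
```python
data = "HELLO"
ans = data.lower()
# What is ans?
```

Trace:
`data = "HELLO"` → data = 'HELLO'
`ans = data.lower()` → ans = 'hello'
So ans = 'hello'

Answer: 'hello'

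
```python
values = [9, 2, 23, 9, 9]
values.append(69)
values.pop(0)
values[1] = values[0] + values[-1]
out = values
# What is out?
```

Trace:
`values = [9, 2, 23, 9, 9]` → values = [9, 2, 23, 9, 9]
`values.append(69)` → values = [9, 2, 23, 9, 9, 69]
`values.pop(0)` → values = [2, 23, 9, 9, 69]
`values[1] = values[0] + values[-1]` → values = [2, 71, 9, 9, 69]
`out = values` → out = [2, 71, 9, 9, 69]
So out = [2, 71, 9, 9, 69]

Answer: [2, 71, 9, 9, 69]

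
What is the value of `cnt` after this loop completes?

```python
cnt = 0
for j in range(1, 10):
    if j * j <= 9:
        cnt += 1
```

Count numbers where j² ≤ 9
`cnt` takes the values: 0 → 1 → 2 → 3

Answer: 3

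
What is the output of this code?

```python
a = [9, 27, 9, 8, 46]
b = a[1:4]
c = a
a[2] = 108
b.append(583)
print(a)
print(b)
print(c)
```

Key concept: slice vs alias.
Step by step:
`a = [9, 27, 9, 8, 46]` → a = [9, 27, 9, 8, 46]
`b = a[1:4]` → b = [27, 9, 8]
`c = a` → c = [9, 27, 9, 8, 46] (same object as a)
`a[2] = 108` → a = [9, 27, 108, 8, 46] (same object as c); c = [9, 27, 108, 8, 46] (same object as a)
`b.append(583)` → b = [27, 9, 8, 583]
`print(a)` → prints [9, 27, 108, 8, 46]
`print(b)` → prints [27, 9, 8, 583]
`print(c)` → prints [9, 27, 108, 8, 46]

Answer:
[9, 27, 108, 8, 46]
[27, 9, 8, 583]
[9, 27, 108, 8, 46]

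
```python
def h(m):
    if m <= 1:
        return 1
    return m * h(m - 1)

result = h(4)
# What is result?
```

h(4) = 4 * 3 * 2 * 1 = 24

Answer: 24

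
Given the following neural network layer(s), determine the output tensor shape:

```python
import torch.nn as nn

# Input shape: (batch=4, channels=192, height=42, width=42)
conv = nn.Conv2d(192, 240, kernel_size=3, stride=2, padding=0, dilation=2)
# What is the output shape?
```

Input: (4, 192, 42, 42) -> Output: (4, 240, 19, 19)

Answer: (4, 240, 19, 19)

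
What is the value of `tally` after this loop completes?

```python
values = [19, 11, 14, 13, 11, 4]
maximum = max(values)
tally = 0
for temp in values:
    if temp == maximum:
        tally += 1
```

Count of max value 19 in [19, 11, 14, 13, 11, 4]
`tally` takes the values: 0 → 1

Answer: 1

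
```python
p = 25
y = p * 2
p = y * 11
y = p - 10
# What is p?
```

Trace:
`p = 25` → p = 25
`y = p * 2` → y = 50
`p = y * 11` → p = 550
`y = p - 10` → y = 540
So p = 550

Answer: 550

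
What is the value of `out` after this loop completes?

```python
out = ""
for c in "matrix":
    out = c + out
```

Reverse 'matrix'
`out` takes the values: "" → "m" → "am" → "tam" → "rtam" → "irtam" → "xirtam"

Answer: "xirtam"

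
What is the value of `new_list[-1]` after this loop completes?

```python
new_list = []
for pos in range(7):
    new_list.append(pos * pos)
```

Last element of squares 0 to 6
`new_list` takes the values: [] → [0] → [0, 1] → [0, 1, 4] → [0, 1, 4, 9] → [0, 1, 4, 9, 16] → [0, 1, 4, 9, 16, 25] → [0, 1, 4, 9, 16, 25, 36]
So `new_list[-1]` = 36

Answer: 36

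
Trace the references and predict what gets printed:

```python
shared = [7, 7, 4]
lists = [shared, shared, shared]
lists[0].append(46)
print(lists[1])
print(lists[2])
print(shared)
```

Key concept: list of same reference.
Step by step:
`shared = [7, 7, 4]` → shared = [7, 7, 4]
`lists = [shared, shared, shared]` → lists = [[7, 7, 4], [7, 7, 4], [7, 7, 4]]
`lists[0].append(46)` → shared = [7, 7, 4, 46]; lists = [[7, 7, 4, 46], [7, 7, 4, 46], [7, 7, 4, 46]]
`print(lists[1])` → prints [7, 7, 4, 46]
`print(lists[2])` → prints [7, 7, 4, 46]
`print(shared)` → prints [7, 7, 4, 46]

Answer:
[7, 7, 4, 46]
[7, 7, 4, 46]
[7, 7, 4, 46]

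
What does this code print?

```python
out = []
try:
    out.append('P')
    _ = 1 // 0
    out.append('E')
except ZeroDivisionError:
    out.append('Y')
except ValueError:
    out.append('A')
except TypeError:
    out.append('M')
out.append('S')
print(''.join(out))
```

Execution trace: 'P' (try body) → 'Y' (except ZeroDivisionError) → 'S' (after the try/except). Output: PYS

Answer: PYS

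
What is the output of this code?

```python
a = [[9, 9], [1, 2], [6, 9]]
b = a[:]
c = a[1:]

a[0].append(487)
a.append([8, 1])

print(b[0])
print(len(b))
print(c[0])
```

Key concept: slice with nested mutation.
Step by step:
`a = [[9, 9], [1, 2], [6, 9]]` → a = [[9, 9], [1, 2], [6, 9]]
`b = a[:]` → b = [[9, 9], [1, 2], [6, 9]]
`c = a[1:]` → c = [[1, 2], [6, 9]]
`a[0].append(487)` → a = [[9, 9, 487], [1, 2], [6, 9]]; b = [[9, 9, 487], [1, 2], [6, 9]]
`a.append([8, 1])` → a = [[9, 9, 487], [1, 2], [6, 9], [8, 1]]
`print(b[0])` → prints [9, 9, 487]
`print(len(b))` → prints 3
`print(c[0])` → prints [1, 2]

Answer:
[9, 9, 487]
3
[1, 2]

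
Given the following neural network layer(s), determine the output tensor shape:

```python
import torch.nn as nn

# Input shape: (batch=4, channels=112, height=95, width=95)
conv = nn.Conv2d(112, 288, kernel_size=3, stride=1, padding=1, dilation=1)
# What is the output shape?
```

Input: (4, 112, 95, 95) -> Output: (4, 288, 95, 95)

Answer: (4, 288, 95, 95)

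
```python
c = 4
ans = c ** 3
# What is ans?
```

Trace:
`c = 4` → c = 4
`ans = c ** 3` → ans = 64
So ans = 64

Answer: 64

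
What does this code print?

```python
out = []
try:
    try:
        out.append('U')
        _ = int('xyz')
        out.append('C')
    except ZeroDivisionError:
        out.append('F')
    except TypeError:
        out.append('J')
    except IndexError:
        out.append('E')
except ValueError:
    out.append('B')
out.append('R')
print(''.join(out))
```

Execution trace: 'U' (inner try body) → 'B' (outer except ValueError) → 'R' (after the try/except). Output: UBR

Answer: UBR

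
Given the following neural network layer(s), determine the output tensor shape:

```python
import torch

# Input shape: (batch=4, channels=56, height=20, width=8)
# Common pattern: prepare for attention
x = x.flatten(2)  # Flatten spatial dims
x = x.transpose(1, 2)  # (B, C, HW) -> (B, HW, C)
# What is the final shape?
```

Input: (4, 56, 20, 8) -> after flatten(2): (4, 56, 160) -> Output: (4, 160, 56)

Answer: (4, 160, 56)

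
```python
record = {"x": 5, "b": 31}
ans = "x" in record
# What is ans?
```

Trace:
`record = {"x": 5, "b": 31}` → record = {'x': 5, 'b': 31}
`ans = "x" in record` → ans = True
So ans = True

Answer: True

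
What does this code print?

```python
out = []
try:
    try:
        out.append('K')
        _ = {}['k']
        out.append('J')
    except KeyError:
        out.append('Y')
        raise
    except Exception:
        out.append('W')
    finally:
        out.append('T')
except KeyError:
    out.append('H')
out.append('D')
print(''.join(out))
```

Execution trace: 'K' (inner try body) → 'Y' (inner except KeyError) → 'T' (inner finally) → 'H' (outer except KeyError) → 'D' (after the try/except). Output: KYTHD

Answer: KYTHD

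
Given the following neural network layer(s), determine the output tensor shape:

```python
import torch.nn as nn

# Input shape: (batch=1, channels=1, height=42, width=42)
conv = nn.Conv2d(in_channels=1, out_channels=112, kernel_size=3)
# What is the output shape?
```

Input: (1, 1, 42, 42) -> Output: (1, 112, 40, 40)

Answer: (1, 112, 40, 40)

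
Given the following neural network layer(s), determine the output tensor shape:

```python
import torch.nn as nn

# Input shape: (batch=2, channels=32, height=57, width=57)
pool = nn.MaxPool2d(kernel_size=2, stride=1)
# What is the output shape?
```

Input: (2, 32, 57, 57) -> Output: (2, 32, 56, 56)

Answer: (2, 32, 56, 56)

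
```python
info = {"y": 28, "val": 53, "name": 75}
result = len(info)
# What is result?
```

Trace:
`info = {"y": 28, "val": 53, "name": 75}` → info = {'y': 28, 'val': 53, 'name': 75}
`result = len(info)` → result = 3
So result = 3

Answer: 3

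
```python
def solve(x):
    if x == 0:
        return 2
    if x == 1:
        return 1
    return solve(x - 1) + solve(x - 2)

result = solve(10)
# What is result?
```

Build up from base cases: solve(0)=2, solve(1)=1, solve(2)=3, solve(3)=4, solve(4)=7, solve(5)=11, solve(6)=18, ..., solve(10)=123

Answer: 123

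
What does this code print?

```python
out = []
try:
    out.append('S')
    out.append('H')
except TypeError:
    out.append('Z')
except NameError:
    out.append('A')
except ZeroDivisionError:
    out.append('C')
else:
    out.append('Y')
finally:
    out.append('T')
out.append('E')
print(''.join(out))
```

Execution trace: 'S' (try body) → 'H' (try body, no exception) → 'Y' (else) → 'T' (finally) → 'E' (after the try/except). Output: SHYTE

Answer: SHYTE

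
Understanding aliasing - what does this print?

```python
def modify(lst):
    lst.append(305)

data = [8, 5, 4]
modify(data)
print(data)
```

Key concept: function modifies passed list.
Step by step:
`data = [8, 5, 4]` → data = [8, 5, 4]
`modify(data)` → data = [8, 5, 4, 305]
`print(data)` → prints [8, 5, 4, 305]

Answer: [8, 5, 4, 305]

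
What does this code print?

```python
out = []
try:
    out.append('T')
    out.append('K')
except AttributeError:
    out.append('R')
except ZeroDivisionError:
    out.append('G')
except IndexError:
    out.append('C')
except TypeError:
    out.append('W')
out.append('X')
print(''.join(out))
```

Execution trace: 'T' (try body) → 'K' (try body, no exception) → 'X' (after the try/except). Output: TKX

Answer: TKX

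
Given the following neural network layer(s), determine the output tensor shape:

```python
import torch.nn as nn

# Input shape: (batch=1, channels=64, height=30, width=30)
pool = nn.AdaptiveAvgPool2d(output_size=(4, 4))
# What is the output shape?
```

Input: (1, 64, 30, 30) -> Output: (1, 64, 4, 4)

Answer: (1, 64, 4, 4)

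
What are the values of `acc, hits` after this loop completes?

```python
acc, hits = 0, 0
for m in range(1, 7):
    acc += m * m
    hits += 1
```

Sum of squares and count
`acc, hits` takes the values: (0, 0) → (1, 0) → (1, 1) → (5, 1) → (5, 2) → (14, 2) → (14, 3) → (30, 3) → (30, 4) → (55, 4) → (55, 5) → (91, 5) → (91, 6)

Answer: 91, 6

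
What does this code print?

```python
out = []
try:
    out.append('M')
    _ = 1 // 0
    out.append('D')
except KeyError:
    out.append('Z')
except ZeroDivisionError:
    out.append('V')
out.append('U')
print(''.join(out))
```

Execution trace: 'M' (try body) → 'V' (except ZeroDivisionError) → 'U' (after the try/except). Output: MVU

Answer: MVU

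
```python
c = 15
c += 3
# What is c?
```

Trace:
`c = 15` → c = 15
`c += 3` → c = 18
So c = 18

Answer: 18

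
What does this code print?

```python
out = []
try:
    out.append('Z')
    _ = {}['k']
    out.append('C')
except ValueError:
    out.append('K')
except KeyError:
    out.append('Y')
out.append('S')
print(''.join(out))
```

Execution trace: 'Z' (try body) → 'Y' (except KeyError) → 'S' (after the try/except). Output: ZYS

Answer: ZYS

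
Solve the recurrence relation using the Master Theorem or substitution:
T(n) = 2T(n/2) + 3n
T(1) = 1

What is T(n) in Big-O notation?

By Master Theorem: a=2, b=2, f(n)=3n. Since log_2(2) = 1 and f(n) = Θ(n^1), Case 2 applies. T(n) = O(n log n).

Answer: O(n log n)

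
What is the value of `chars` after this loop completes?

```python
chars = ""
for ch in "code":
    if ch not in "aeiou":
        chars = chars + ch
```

Remove vowels from 'code'
`chars` takes the values: "" → "c" → "cd"

Answer: "cd"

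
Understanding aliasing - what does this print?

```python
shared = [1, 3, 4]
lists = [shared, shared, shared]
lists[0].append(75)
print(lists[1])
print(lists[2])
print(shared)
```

Key concept: list of same reference.
Step by step:
`shared = [1, 3, 4]` → shared = [1, 3, 4]
`lists = [shared, shared, shared]` → lists = [[1, 3, 4], [1, 3, 4], [1, 3, 4]]
`lists[0].append(75)` → shared = [1, 3, 4, 75]; lists = [[1, 3, 4, 75], [1, 3, 4, 75], [1, 3, 4, 75]]
`print(lists[1])` → prints [1, 3, 4, 75]
`print(lists[2])` → prints [1, 3, 4, 75]
`print(shared)` → prints [1, 3, 4, 75]

Answer:
[1, 3, 4, 75]
[1, 3, 4, 75]
[1, 3, 4, 75]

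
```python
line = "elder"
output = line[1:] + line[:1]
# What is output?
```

Trace:
`line = "elder"` → line = 'elder'
`output = line[1:] + line[:1]` → output = 'ldere'
So output = 'ldere'

Answer: 'ldere'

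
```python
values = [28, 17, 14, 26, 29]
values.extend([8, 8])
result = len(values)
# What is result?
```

Trace:
`values = [28, 17, 14, 26, 29]` → values = [28, 17, 14, 26, 29]
`values.extend([8, 8])` → values = [28, 17, 14, 26, 29, 8, 8]
`result = len(values)` → result = 7
So result = 7

Answer: 7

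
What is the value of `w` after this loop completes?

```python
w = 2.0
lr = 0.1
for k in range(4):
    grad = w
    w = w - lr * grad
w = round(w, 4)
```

Gradient descent: w = 2.0 * (1 - 0.1)^4
`w` takes the values: 2.0 → 1.8 → 1.62 → 1.458 → 1.3122

Answer: 1.3122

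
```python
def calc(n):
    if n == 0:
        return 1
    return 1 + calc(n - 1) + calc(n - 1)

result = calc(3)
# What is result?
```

calc(n) = 1 + 2·calc(n-1), calc(0)=1. Closed form: (1+1)·2^3 - 1 = 15.

Answer: 15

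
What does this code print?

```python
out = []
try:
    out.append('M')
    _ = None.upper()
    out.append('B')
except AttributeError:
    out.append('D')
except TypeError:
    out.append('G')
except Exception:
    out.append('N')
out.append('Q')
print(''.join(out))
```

Execution trace: 'M' (try body) → 'D' (except AttributeError) → 'Q' (after the try/except). Output: MDQ

Answer: MDQ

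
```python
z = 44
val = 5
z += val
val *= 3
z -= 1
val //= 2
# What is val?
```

Trace:
`z = 44` → z = 44
`val = 5` → val = 5
`z += val` → z = 49
`val *= 3` → val = 15
`z -= 1` → z = 48
`val //= 2` → val = 7
So val = 7

Answer: 7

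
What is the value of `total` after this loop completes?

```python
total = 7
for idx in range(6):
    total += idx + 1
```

Start at 7, add 1 to 6 = 28
`total` takes the values: 7 → 8 → 10 → 13 → 17 → 22 → 28

Answer: 28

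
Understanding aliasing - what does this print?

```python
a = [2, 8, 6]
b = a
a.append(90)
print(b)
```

Key concept: basic list aliasing.
Step by step:
`a = [2, 8, 6]` → a = [2, 8, 6]
`b = a` → b = [2, 8, 6] (same object as a)
`a.append(90)` → a = [2, 8, 6, 90] (same object as b); b = [2, 8, 6, 90] (same object as a)
`print(b)` → prints [2, 8, 6, 90]

Answer: [2, 8, 6, 90]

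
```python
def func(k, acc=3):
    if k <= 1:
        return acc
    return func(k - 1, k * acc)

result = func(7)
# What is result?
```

Accumulator trace (n, acc): (7, 3) -> (6, 21) -> (5, 126) -> (4, 630) -> (3, 2520) -> (2, 7560) -> (1, 15120) -> return 15120

Answer: 15120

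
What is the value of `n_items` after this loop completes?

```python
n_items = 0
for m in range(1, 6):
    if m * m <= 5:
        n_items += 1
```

Count numbers where m² ≤ 5
`n_items` takes the values: 0 → 1 → 2

Answer: 2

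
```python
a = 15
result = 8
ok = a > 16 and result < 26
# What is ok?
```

Trace:
`a = 15` → a = 15
`result = 8` → result = 8
`ok = a > 16 and result < 26` → ok = False
So ok = False

Answer: False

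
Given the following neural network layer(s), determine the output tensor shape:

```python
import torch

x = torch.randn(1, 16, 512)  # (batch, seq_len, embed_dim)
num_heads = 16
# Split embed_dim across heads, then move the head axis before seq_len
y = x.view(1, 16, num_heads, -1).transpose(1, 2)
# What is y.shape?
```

Input: (1, 16, 512) -> head_dim = 512 // 16 = 32; after view: (1, 16, 16, 32) -> after transpose(1, 2): (1, 16, 16, 32) -> Output: (1, 16, 16, 32)

Answer: (1, 16, 16, 32)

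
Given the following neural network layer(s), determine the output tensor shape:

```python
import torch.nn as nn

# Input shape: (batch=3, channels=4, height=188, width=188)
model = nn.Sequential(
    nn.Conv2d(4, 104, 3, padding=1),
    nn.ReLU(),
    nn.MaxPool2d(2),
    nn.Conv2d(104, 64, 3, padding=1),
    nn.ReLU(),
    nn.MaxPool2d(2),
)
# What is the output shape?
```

Input: (3, 4, 188, 188) -> after first Conv2d: (3, 104, 188, 188) -> after first MaxPool2d: (3, 104, 94, 94) -> after second Conv2d: (3, 64, 94, 94) -> Output: (3, 64, 47, 47)

Answer: (3, 64, 47, 47)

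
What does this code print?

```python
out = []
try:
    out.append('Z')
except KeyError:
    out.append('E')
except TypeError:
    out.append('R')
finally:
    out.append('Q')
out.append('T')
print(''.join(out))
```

Execution trace: 'Z' (try body, no exception) → 'Q' (finally) → 'T' (after the try/except). Output: ZQT

Answer: ZQT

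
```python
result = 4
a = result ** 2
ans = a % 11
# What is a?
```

Trace:
`result = 4` → result = 4
`a = result ** 2` → a = 16
`ans = a % 11` → ans = 5
So a = 16

Answer: 16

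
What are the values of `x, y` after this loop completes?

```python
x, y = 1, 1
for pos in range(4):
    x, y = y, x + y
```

Fibonacci: after 4 iterations
`x, y` takes the values: (1, 1) → (1, 2) → (2, 3) → (3, 5) → (5, 8)

Answer: 5, 8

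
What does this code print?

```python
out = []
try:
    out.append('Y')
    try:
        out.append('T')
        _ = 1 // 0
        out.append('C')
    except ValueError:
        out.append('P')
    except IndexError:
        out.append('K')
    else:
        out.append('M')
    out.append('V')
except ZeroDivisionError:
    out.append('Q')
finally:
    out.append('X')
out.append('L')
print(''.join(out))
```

Execution trace: 'Y' (try body) → 'T' (inner try body) → 'Q' (except ZeroDivisionError) → 'X' (finally) → 'L' (after the try/except). Output: YTQXL

Answer: YTQXL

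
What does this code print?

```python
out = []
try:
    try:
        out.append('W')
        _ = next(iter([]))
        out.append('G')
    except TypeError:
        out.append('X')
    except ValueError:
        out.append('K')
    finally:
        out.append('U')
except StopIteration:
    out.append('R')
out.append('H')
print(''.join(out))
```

Execution trace: 'W' (try body) → 'U' (finally) → 'R' (outer except StopIteration) → 'H' (after the try/except). Output: WURH

Answer: WURH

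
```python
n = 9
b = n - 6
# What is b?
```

Trace:
`n = 9` → n = 9
`b = n - 6` → b = 3
So b = 3

Answer: 3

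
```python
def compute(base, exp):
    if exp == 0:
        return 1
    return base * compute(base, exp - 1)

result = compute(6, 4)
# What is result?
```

compute(6, 4) = 6 * 6 * 6 * 6 = 1296

Answer: 1296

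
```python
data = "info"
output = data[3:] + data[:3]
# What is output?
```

Trace:
`data = "info"` → data = 'info'
`output = data[3:] + data[:3]` → output = 'oinf'
So output = 'oinf'

Answer: 'oinf'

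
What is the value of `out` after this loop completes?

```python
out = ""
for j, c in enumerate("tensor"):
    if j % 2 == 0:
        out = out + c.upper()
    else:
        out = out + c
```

Uppercase even positions in 'tensor'
`out` takes the values: "" → "T" → "Te" → "TeN" → "TeNs" → "TeNsO" → "TeNsOr"

Answer: "TeNsOr"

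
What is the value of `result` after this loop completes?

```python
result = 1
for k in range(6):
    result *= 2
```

2^6 = 64
`result` takes the values: 1 → 2 → 4 → 8 → 16 → 32 → 64

Answer: 64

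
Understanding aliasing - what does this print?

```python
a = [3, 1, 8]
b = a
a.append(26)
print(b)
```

Key concept: basic list aliasing.
Step by step:
`a = [3, 1, 8]` → a = [3, 1, 8]
`b = a` → b = [3, 1, 8] (same object as a)
`a.append(26)` → a = [3, 1, 8, 26] (same object as b); b = [3, 1, 8, 26] (same object as a)
`print(b)` → prints [3, 1, 8, 26]

Answer: [3, 1, 8, 26]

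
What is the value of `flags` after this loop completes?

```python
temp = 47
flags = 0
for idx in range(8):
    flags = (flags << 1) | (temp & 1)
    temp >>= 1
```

Reverse lowest 8 bits of 47
`flags` takes the values: 0 → 1 → 3 → 7 → 15 → 30 → 61 → 122 → 244

Answer: 244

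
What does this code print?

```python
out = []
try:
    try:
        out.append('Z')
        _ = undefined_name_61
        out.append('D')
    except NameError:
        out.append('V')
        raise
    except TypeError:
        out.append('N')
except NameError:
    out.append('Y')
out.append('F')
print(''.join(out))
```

Execution trace: 'Z' (inner try body) → 'V' (inner except NameError) → 'Y' (outer except NameError) → 'F' (after the try/except). Output: ZVYF

Answer: ZVYF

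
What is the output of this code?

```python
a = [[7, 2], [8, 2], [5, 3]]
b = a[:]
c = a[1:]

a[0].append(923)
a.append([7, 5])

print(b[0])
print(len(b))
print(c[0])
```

Key concept: slice with nested mutation.
Step by step:
`a = [[7, 2], [8, 2], [5, 3]]` → a = [[7, 2], [8, 2], [5, 3]]
`b = a[:]` → b = [[7, 2], [8, 2], [5, 3]]
`c = a[1:]` → c = [[8, 2], [5, 3]]
`a[0].append(923)` → a = [[7, 2, 923], [8, 2], [5, 3]]; b = [[7, 2, 923], [8, 2], [5, 3]]
`a.append([7, 5])` → a = [[7, 2, 923], [8, 2], [5, 3], [7, 5]]
`print(b[0])` → prints [7, 2, 923]
`print(len(b))` → prints 3
`print(c[0])` → prints [8, 2]

Answer:
[7, 2, 923]
3
[8, 2]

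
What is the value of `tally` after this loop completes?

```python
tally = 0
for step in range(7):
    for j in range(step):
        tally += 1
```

Triangle number: 0+1+2+...+6
`tally` takes the values: 0 → 1 → 2 → 3 → 4 → 5 → 6 → 7 → 8 → 9 → 10 → 11 → 12 → 13 → 14 → 15 → 16 → 17 → 18 → 19 → 20 → 21

Answer: 21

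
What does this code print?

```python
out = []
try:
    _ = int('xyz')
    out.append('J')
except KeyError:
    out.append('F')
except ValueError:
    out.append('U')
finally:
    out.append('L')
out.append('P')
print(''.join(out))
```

Execution trace: 'U' (except ValueError) → 'L' (finally) → 'P' (after the try/except). Output: ULP

Answer: ULP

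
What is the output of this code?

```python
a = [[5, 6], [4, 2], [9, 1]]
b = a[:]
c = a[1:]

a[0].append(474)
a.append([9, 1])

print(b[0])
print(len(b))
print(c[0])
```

Key concept: slice with nested mutation.
Step by step:
`a = [[5, 6], [4, 2], [9, 1]]` → a = [[5, 6], [4, 2], [9, 1]]
`b = a[:]` → b = [[5, 6], [4, 2], [9, 1]]
`c = a[1:]` → c = [[4, 2], [9, 1]]
`a[0].append(474)` → a = [[5, 6, 474], [4, 2], [9, 1]]; b = [[5, 6, 474], [4, 2], [9, 1]]
`a.append([9, 1])` → a = [[5, 6, 474], [4, 2], [9, 1], [9, 1]]
`print(b[0])` → prints [5, 6, 474]
`print(len(b))` → prints 3
`print(c[0])` → prints [4, 2]

Answer:
[5, 6, 474]
3
[4, 2]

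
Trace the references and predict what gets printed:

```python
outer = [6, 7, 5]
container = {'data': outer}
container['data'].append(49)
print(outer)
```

Key concept: dict holds reference to list.
Step by step:
`outer = [6, 7, 5]` → outer = [6, 7, 5]
`container = {'data': outer}` → container = {'data': [6, 7, 5]}
`container['data'].append(49)` → outer = [6, 7, 5, 49]; container = {'data': [6, 7, 5, 49]}
`print(outer)` → prints [6, 7, 5, 49]

Answer: [6, 7, 5, 49]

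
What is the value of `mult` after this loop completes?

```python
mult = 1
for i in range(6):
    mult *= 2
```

2^6 = 64
`mult` takes the values: 1 → 2 → 4 → 8 → 16 → 32 → 64

Answer: 64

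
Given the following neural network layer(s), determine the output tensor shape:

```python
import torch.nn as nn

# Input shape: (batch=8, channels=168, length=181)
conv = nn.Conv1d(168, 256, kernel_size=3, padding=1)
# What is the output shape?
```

Input: (8, 168, 181) -> Output: (8, 256, 181)

Answer: (8, 256, 181)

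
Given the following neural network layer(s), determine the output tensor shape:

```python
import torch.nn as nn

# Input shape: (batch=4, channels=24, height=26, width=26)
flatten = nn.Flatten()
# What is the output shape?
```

Input: (4, 24, 26, 26) -> Output: (4, 16224)

Answer: (4, 16224)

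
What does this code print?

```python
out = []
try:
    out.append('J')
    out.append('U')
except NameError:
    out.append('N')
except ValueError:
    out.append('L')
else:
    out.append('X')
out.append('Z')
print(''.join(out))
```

Execution trace: 'J' (try body) → 'U' (try body, no exception) → 'X' (else) → 'Z' (after the try/except). Output: JUXZ

Answer: JUXZ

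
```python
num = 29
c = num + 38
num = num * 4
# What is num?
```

Trace:
`num = 29` → num = 29
`c = num + 38` → c = 67
`num = num * 4` → num = 116
So num = 116

Answer: 116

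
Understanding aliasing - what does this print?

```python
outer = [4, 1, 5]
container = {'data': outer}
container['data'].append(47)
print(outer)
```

Key concept: dict holds reference to list.
Step by step:
`outer = [4, 1, 5]` → outer = [4, 1, 5]
`container = {'data': outer}` → container = {'data': [4, 1, 5]}
`container['data'].append(47)` → outer = [4, 1, 5, 47]; container = {'data': [4, 1, 5, 47]}
`print(outer)` → prints [4, 1, 5, 47]

Answer: [4, 1, 5, 47]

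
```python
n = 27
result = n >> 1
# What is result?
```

Trace:
`n = 27` → n = 27
`result = n >> 1` → result = 13
So result = 13

Answer: 13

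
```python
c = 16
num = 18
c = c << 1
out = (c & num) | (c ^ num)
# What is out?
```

Trace:
`c = 16` → c = 16
`num = 18` → num = 18
`c = c << 1` → c = 32
`out = (c & num) | (c ^ num)` → out = 50
So out = 50

Answer: 50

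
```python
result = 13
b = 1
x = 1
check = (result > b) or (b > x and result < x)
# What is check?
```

Trace:
`result = 13` → result = 13
`b = 1` → b = 1
`x = 1` → x = 1
`check = (result > b) or (b > x and result < x)` → check = True
So check = True

Answer: True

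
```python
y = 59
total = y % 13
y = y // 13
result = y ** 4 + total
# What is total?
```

Trace:
`y = 59` → y = 59
`total = y % 13` → total = 7
`y = y // 13` → y = 4
`result = y ** 4 + total` → result = 263
So total = 7

Answer: 7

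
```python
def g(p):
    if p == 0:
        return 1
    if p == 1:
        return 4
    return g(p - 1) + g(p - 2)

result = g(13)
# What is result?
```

Build up from base cases: g(0)=1, g(1)=4, g(2)=5, g(3)=9, g(4)=14, g(5)=23, g(6)=37, ..., g(13)=1076

Answer: 1076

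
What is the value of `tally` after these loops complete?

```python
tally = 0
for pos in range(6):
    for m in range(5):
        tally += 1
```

6 * 5 = 30
`tally` takes the values: 0 → 1 → 2 → 3 → 4 → 5 → 6 → 7 → 8 → 9 → 10 → 11 → 12 → 13 → 14 → 15 → 16 → 17 → 18 → 19 → 20 → 21 → 22 → 23 → 24 → 25 → 26 → 27 → 28 → 29 → 30

Answer: 30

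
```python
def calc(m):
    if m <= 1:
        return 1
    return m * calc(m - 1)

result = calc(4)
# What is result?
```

calc(4) = 4 * 3 * 2 * 1 = 24

Answer: 24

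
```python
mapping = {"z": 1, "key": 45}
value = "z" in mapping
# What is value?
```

Trace:
`mapping = {"z": 1, "key": 45}` → mapping = {'z': 1, 'key': 45}
`value = "z" in mapping` → value = True
So value = True

Answer: True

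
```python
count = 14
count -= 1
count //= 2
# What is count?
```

Trace:
`count = 14` → count = 14
`count -= 1` → count = 13
`count //= 2` → count = 6
So count = 6

Answer: 6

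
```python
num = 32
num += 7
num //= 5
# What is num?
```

Trace:
`num = 32` → num = 32
`num += 7` → num = 39
`num //= 5` → num = 7
So num = 7

Answer: 7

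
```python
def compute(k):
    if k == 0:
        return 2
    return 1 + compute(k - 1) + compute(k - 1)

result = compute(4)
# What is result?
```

compute(k) = 1 + 2·compute(k-1), compute(0)=2. Closed form: (2+1)·2^4 - 1 = 47.

Answer: 47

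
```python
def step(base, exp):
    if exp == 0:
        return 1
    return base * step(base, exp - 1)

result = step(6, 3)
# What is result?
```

step(6, 3) = 6 * 6 * 6 = 216

Answer: 216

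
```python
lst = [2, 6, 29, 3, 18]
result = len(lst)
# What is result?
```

Trace:
`lst = [2, 6, 29, 3, 18]` → lst = [2, 6, 29, 3, 18]
`result = len(lst)` → result = 5
So result = 5

Answer: 5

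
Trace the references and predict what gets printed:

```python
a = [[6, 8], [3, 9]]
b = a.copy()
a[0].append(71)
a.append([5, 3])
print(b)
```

Key concept: shallow copy with nested lists.
Step by step:
`a = [[6, 8], [3, 9]]` → a = [[6, 8], [3, 9]]
`b = a.copy()` → b = [[6, 8], [3, 9]]
`a[0].append(71)` → a = [[6, 8, 71], [3, 9]]; b = [[6, 8, 71], [3, 9]]
`a.append([5, 3])` → a = [[6, 8, 71], [3, 9], [5, 3]]
`print(b)` → prints [[6, 8, 71], [3, 9]]

Answer: [[6, 8, 71], [3, 9]]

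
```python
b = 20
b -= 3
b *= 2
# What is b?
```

Trace:
`b = 20` → b = 20
`b -= 3` → b = 17
`b *= 2` → b = 34
So b = 34

Answer: 34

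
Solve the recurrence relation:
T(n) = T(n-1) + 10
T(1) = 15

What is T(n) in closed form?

Unrolling: T(n) = T(1) + 10·(n-1) = 15 + 10(n-1) = 10n + 5.

Answer: T(n) = 10n + 5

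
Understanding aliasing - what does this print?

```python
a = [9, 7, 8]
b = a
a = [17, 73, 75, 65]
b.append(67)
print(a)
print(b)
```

Key concept: rebinding vs mutation: a is rebound to a new list, b still points at the original.
Step by step:
`a = [9, 7, 8]` → a = [9, 7, 8]
`b = a` → b = [9, 7, 8] (same object as a)
`a = [17, 73, 75, 65]` → a = [17, 73, 75, 65]
`b.append(67)` → b = [9, 7, 8, 67]
`print(a)` → prints [17, 73, 75, 65]
`print(b)` → prints [9, 7, 8, 67]

Answer:
[17, 73, 75, 65]
[9, 7, 8, 67]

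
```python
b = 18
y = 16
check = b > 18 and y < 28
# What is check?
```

Trace:
`b = 18` → b = 18
`y = 16` → y = 16
`check = b > 18 and y < 28` → check = False
So check = False

Answer: False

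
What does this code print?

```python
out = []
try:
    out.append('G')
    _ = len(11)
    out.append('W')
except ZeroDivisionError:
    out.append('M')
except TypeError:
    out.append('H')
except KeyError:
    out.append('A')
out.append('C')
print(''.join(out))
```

Execution trace: 'G' (try body) → 'H' (except TypeError) → 'C' (after the try/except). Output: GHC

Answer: GHC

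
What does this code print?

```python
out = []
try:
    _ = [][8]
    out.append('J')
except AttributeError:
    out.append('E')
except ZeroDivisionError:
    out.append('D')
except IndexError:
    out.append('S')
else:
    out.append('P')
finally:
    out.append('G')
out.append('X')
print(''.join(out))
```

Execution trace: 'S' (except IndexError) → 'G' (finally) → 'X' (after the try/except). Output: SGX

Answer: SGX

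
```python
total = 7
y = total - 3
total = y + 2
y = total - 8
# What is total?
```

Trace:
`total = 7` → total = 7
`y = total - 3` → y = 4
`total = y + 2` → total = 6
`y = total - 8` → y = -2
So total = 6

Answer: 6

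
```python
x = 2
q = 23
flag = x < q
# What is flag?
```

Trace:
`x = 2` → x = 2
`q = 23` → q = 23
`flag = x < q` → flag = True
So flag = True

Answer: True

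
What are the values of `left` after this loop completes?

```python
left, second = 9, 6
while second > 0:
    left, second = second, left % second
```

GCD of 9 and 6
`left` takes the values: 9 → 6 → 3

Answer: 3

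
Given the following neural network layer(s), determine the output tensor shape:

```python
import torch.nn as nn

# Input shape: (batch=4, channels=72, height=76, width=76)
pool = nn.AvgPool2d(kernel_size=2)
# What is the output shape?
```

Input: (4, 72, 76, 76) -> Output: (4, 72, 38, 38)

Answer: (4, 72, 38, 38)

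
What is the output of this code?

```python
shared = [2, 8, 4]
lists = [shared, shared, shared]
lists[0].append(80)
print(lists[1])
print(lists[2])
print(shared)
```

Key concept: list of same reference.
Step by step:
`shared = [2, 8, 4]` → shared = [2, 8, 4]
`lists = [shared, shared, shared]` → lists = [[2, 8, 4], [2, 8, 4], [2, 8, 4]]
`lists[0].append(80)` → shared = [2, 8, 4, 80]; lists = [[2, 8, 4, 80], [2, 8, 4, 80], [2, 8, 4, 80]]
`print(lists[1])` → prints [2, 8, 4, 80]
`print(lists[2])` → prints [2, 8, 4, 80]
`print(shared)` → prints [2, 8, 4, 80]

Answer:
[2, 8, 4, 80]
[2, 8, 4, 80]
[2, 8, 4, 80]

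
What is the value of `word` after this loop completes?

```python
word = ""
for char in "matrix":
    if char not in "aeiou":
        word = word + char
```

Remove vowels from 'matrix'
`word` takes the values: "" → "m" → "mt" → "mtr" → "mtrx"

Answer: "mtrx"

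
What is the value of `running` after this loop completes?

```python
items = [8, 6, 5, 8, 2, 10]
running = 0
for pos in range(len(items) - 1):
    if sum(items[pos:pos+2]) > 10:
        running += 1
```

Count windows with sum > 10
`running` takes the values: 0 → 1 → 2 → 3 → 4

Answer: 4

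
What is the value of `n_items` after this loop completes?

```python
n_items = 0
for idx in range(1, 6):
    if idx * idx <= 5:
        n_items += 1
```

Count numbers where idx² ≤ 5
`n_items` takes the values: 0 → 1 → 2

Answer: 2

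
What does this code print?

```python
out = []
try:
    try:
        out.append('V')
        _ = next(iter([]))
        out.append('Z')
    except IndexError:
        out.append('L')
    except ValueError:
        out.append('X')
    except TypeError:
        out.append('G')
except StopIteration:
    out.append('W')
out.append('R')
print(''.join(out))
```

Execution trace: 'V' (try body) → 'W' (outer except StopIteration) → 'R' (after the try/except). Output: VWR

Answer: VWR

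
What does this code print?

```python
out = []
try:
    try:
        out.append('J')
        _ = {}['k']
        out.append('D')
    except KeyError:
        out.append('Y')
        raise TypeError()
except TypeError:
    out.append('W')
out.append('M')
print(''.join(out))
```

Execution trace: 'J' (inner try body) → 'Y' (inner except KeyError) → 'W' (outer except TypeError) → 'M' (after the try/except). Output: JYWM

Answer: JYWM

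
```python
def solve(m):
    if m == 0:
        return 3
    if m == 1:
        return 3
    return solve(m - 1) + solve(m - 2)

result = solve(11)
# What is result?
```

Build up from base cases: solve(0)=3, solve(1)=3, solve(2)=6, solve(3)=9, solve(4)=15, solve(5)=24, solve(6)=39, ..., solve(11)=432

Answer: 432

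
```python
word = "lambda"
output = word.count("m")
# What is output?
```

Trace:
`word = "lambda"` → word = 'lambda'
`output = word.count("m")` → output = 1
So output = 1

Answer: 1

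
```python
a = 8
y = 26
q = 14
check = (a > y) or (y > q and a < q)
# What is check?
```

Trace:
`a = 8` → a = 8
`y = 26` → y = 26
`q = 14` → q = 14
`check = (a > y) or (y > q and a < q)` → check = True
So check = True

Answer: True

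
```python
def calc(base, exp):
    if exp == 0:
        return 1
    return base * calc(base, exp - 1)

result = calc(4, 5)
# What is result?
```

calc(4, 5) = 4 * 4 * 4 * 4 * 4 = 1024

Answer: 1024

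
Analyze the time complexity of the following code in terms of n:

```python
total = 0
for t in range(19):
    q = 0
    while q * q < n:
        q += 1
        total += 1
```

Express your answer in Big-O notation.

Each loop level contributes: 1 × √n. Multiplying the contributions gives O(√n).

Answer: O(√n)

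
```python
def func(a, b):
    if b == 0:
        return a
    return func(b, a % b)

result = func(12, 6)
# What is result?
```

func(12, 6) -> func(6, 0) -> 6

Answer: 6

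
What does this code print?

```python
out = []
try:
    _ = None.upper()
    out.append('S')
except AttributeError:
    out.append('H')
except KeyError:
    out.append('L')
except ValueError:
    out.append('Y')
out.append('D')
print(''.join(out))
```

Execution trace: 'H' (except AttributeError) → 'D' (after the try/except). Output: HD

Answer: HD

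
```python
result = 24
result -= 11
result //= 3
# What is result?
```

Trace:
`result = 24` → result = 24
`result -= 11` → result = 13
`result //= 3` → result = 4
So result = 4

Answer: 4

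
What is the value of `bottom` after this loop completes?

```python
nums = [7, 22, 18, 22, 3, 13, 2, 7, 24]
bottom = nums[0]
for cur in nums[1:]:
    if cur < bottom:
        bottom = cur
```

Minimum of [7, 22, 18, 22, 3, 13, 2, 7, 24]
`bottom` takes the values: 7 → 3 → 2

Answer: 2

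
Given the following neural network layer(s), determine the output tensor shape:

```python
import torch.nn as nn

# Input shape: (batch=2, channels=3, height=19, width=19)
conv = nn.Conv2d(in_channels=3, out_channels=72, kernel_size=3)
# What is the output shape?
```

Input: (2, 3, 19, 19) -> Output: (2, 72, 17, 17)

Answer: (2, 72, 17, 17)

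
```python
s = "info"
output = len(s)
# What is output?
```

Trace:
`s = "info"` → s = 'info'
`output = len(s)` → output = 4
So output = 4

Answer: 4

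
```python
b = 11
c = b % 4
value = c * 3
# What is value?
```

Trace:
`b = 11` → b = 11
`c = b % 4` → c = 3
`value = c * 3` → value = 9
So value = 9

Answer: 9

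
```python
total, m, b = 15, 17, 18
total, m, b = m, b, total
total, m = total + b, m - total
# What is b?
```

Trace:
`total, m, b = 15, 17, 18` → total = 15; m = 17; b = 18
`total, m, b = m, b, total` → total = 17; m = 18; b = 15
`total, m = total + b, m - total` → total = 32; m = 1
So b = 15

Answer: 15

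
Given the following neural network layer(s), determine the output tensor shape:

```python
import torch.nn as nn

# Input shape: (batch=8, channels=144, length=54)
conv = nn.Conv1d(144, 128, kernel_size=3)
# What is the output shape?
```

Input: (8, 144, 54) -> Output: (8, 128, 52)

Answer: (8, 128, 52)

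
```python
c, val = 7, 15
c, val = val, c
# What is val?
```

Trace:
`c, val = 7, 15` → c = 7; val = 15
`c, val = val, c` → c = 15; val = 7
So val = 7

Answer: 7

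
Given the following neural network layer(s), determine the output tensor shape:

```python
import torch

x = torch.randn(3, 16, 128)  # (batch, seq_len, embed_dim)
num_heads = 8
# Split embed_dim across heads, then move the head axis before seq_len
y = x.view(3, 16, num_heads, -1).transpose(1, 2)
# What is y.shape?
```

Input: (3, 16, 128) -> head_dim = 128 // 8 = 16; after view: (3, 16, 8, 16) -> after transpose(1, 2): (3, 8, 16, 16) -> Output: (3, 8, 16, 16)

Answer: (3, 8, 16, 16)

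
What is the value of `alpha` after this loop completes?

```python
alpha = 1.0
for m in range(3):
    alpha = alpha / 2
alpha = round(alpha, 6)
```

Halving LR 3 times: 1 / 2^3
`alpha` takes the values: 1.0 → 0.5 → 0.25 → 0.125

Answer: 0.125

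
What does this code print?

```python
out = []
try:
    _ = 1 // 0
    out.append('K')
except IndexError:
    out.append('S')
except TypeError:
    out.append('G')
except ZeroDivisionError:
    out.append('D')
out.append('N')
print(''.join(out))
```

Execution trace: 'D' (except ZeroDivisionError) → 'N' (after the try/except). Output: DN

Answer: DN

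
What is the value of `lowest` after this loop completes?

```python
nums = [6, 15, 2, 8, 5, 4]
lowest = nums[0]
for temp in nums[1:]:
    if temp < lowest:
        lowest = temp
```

Minimum of [6, 15, 2, 8, 5, 4]
`lowest` takes the values: 6 → 2

Answer: 2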